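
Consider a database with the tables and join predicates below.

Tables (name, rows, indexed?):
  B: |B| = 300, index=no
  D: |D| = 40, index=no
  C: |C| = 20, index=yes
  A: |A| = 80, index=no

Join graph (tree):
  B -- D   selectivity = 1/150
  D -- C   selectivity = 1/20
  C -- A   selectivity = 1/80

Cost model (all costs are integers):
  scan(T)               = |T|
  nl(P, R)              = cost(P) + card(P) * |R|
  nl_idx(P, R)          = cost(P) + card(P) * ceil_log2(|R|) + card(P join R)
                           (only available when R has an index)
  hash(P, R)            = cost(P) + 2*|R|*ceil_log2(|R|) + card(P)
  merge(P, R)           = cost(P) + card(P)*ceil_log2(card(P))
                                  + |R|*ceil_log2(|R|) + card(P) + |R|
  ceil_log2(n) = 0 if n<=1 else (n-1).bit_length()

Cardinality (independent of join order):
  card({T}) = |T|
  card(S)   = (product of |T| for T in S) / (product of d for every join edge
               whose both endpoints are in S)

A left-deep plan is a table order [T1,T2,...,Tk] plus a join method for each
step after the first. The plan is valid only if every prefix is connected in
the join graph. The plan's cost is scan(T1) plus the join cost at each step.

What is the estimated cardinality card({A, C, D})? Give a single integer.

Tables in S: A(80), C(20), D(40)
Edges inside S: D-C(d=20), C-A(d=80)
numerator = 80 * 20 * 40 = 64000
denominator = 20 * 80 = 1600
card(S) = 64000 / 1600 = 40

40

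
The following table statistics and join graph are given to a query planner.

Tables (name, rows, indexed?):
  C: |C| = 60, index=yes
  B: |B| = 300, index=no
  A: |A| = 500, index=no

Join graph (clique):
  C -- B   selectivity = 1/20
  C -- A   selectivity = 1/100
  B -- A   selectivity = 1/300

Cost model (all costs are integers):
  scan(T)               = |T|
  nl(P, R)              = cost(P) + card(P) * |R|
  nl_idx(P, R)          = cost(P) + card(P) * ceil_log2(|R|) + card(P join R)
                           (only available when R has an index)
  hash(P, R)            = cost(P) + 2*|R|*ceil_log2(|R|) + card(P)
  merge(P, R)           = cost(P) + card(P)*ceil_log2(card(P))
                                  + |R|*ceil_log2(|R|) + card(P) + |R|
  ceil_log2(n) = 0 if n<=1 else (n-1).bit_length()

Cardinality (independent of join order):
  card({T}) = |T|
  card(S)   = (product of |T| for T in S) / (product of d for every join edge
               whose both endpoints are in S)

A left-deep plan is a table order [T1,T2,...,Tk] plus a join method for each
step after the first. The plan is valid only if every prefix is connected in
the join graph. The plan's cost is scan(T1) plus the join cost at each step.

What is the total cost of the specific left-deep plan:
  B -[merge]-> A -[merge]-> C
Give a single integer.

13720

step 1: scan B: cost=300, card=300
step 2: join A via merge
    card(P join A) = 300*500/(300) = 500
    cost = 300 + 300*9 + 500*9 + 300 + 500 = 8300
step 3: join C via merge
    card(P join C) = 500*60/(20*100) = 15
    cost = 8300 + 500*9 + 60*6 + 500 + 60 = 13720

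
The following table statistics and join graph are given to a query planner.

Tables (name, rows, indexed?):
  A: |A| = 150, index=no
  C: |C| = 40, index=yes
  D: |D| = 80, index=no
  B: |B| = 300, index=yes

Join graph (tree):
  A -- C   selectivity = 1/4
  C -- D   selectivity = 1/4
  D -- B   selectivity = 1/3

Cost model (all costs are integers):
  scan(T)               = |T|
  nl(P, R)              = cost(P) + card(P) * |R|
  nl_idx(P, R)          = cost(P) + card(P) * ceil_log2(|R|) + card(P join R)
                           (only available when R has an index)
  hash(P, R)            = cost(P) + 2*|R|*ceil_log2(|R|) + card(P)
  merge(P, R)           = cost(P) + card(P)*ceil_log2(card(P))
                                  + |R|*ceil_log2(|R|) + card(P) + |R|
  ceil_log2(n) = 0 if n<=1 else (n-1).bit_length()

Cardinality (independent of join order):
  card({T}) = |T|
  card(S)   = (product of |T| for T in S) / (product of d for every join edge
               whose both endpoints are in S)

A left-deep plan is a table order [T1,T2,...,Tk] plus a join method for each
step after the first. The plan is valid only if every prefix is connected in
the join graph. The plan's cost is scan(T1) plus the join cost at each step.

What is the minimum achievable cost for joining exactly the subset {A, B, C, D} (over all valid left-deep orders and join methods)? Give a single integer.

Selinger DP over subsets of {A,B,C,D}:
  {A}: scan cost=150, card=150
  {C}: scan cost=40, card=40
  {D}: scan cost=80, card=80
  {B}: scan cost=300, card=300
  {AC}: card=1500; try (C,hash)→780, (A,merge)→1670, (C,merge)→1780, (A,hash)→2480, (C,nl_idx)→2550, (A,nl)→6040 …(+1); best=780 via (C,hash)
  {CD}: card=800; try (C,hash)→640, (D,merge)→960, (C,merge)→1000, (D,hash)→1200, (C,nl_idx)→1360, (D,nl)→3240 …(+1); best=640 via (C,hash)
  {BD}: card=8000; try (D,hash)→1720, (B,merge)→3720, (D,merge)→3940, (B,hash)→5560, (B,nl_idx)→8800, (B,nl)→24080 …(+1); best=1720 via (D,hash)
  {ACD}: card=30000; try (D,hash)→3400, (A,hash)→3840, (A,merge)→10790, (D,merge)→19420, (A,nl)→120640, (D,nl)→120780; best=3400 via (D,hash)
  {BCD}: card=80000; try (B,hash)→6840, (C,hash)→10200, (B,merge)→12440, (B,nl_idx)→87840, (C,merge)→114000, (C,nl_idx)→129720 …(+2); best=6840 via (B,hash)
  {ABCD}: card=3000000; try (B,hash)→38800, (A,hash)→89240, (B,merge)→486400, (A,merge)→1448190, (B,nl_idx)→3273400, (B,nl)→9003400 …(+1); best=38800 via (B,hash)

38800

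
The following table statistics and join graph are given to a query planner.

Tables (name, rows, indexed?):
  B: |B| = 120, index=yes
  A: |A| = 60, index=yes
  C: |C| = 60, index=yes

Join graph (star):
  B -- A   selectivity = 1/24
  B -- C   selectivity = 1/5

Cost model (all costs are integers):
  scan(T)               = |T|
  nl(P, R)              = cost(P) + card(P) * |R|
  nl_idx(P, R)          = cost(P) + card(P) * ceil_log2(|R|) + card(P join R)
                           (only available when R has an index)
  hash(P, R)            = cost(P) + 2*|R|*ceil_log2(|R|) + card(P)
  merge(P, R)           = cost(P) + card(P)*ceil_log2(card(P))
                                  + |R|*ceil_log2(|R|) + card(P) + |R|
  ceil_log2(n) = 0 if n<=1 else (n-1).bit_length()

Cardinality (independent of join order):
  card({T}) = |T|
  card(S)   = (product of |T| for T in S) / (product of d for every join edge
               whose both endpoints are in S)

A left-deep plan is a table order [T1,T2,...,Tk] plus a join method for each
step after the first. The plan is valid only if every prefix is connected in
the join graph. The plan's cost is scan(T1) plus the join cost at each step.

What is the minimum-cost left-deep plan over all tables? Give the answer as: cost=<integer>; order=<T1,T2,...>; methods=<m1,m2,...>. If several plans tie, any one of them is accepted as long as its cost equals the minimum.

cost=1800; order=A,B,C; methods=nl_idx,hash

Selinger DP (subsets sized 1..n):
  {B}: scan cost=120, card=120
  {A}: scan cost=60, card=60
  {C}: scan cost=60, card=60
  {AB}: card=300; try (B,nl_idx)→780, (A,hash)→960, (A,nl_idx)→1140, (B,merge)→1440, (A,merge)→1500, (B,hash)→1800 …(+2); best=780 via (B,nl_idx)
  {BC}: card=1440; try (C,hash)→960, (B,merge)→1440, (C,merge)→1500, (B,hash)→1800, (B,nl_idx)→1920, (C,nl_idx)→2280 …(+2); best=960 via (C,hash)
  {ABC}: card=3600; try (C,hash)→1800, (A,hash)→3120, (C,merge)→4200, (C,nl_idx)→6180, (A,nl_idx)→13200, (A,merge)→18660 …(+2); best=1800 via (C,hash)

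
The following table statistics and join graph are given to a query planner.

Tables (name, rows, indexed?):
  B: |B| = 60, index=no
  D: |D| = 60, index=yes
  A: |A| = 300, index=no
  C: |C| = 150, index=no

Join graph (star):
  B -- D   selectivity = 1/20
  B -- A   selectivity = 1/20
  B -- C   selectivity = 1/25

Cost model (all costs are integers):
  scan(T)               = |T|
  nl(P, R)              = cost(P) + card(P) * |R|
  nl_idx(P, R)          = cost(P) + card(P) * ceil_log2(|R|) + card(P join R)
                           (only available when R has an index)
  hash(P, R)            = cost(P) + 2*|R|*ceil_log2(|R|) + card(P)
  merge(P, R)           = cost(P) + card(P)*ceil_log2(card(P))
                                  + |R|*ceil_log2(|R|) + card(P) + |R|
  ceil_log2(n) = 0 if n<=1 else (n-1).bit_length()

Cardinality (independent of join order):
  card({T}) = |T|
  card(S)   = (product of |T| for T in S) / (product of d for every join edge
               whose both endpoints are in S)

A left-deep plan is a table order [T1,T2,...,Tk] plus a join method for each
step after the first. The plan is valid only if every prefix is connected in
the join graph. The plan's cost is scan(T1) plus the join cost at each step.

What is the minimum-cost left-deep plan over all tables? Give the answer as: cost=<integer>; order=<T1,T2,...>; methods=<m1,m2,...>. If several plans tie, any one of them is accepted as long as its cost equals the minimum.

cost=8040; order=A,B,D,C; methods=hash,hash,hash

Selinger DP (subsets sized 1..n):
  {B}: scan cost=60, card=60
  {D}: scan cost=60, card=60
  {A}: scan cost=300, card=300
  {C}: scan cost=150, card=150
  {BD}: card=180; try (D,nl_idx)→600, (D,hash)→840, (B,hash)→840, (D,merge)→900, (B,merge)→900, (D,nl)→3660 …(+1); best=600 via (D,nl_idx)
  {AB}: card=900; try (B,hash)→1320, (A,merge)→3480, (B,merge)→3720, (A,hash)→5520, (A,nl)→18060, (B,nl)→18300; best=1320 via (B,hash)
  {BC}: card=360; try (B,hash)→1020, (C,merge)→1830, (B,merge)→1920, (C,hash)→2520, (C,nl)→9060, (B,nl)→9150; best=1020 via (B,hash)
  {ABD}: card=2700; try (D,hash)→2940, (A,merge)→5220, (A,hash)→6180, (D,nl_idx)→9420, (D,merge)→11640, (A,nl)→54600 …(+1); best=2940 via (D,hash)
  {BCD}: card=1080; try (D,hash)→2100, (C,hash)→3180, (C,merge)→3570, (D,nl_idx)→4260, (D,merge)→5040, (D,nl)→22620 …(+1); best=2100 via (D,hash)
  {ABC}: card=5400; try (C,hash)→4620, (A,hash)→6780, (A,merge)→7620, (C,merge)→12570, (A,nl)→109020, (C,nl)→136320; best=4620 via (C,hash)
  {ABCD}: card=16200; try (C,hash)→8040, (A,hash)→8580, (D,hash)→10740, (A,merge)→18060, (C,merge)→39390, (D,nl_idx)→53220 …(+4); best=8040 via (C,hash)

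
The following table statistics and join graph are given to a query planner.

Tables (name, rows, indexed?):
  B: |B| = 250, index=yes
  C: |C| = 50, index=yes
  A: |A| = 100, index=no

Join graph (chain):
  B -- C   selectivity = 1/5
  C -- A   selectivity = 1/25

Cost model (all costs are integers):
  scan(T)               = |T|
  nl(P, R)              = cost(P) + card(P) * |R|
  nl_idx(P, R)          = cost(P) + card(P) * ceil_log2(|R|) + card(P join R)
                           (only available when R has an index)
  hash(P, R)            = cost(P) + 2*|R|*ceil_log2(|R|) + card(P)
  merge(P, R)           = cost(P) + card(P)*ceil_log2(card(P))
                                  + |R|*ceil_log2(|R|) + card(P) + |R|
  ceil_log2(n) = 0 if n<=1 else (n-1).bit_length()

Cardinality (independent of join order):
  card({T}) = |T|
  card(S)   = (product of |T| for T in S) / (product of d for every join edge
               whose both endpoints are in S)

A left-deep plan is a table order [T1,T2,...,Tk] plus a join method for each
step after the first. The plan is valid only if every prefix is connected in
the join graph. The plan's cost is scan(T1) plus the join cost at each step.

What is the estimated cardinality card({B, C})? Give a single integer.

Tables in S: B(250), C(50)
Edges inside S: B-C(d=5)
numerator = 250 * 50 = 12500
denominator = 5 = 5
card(S) = 12500 / 5 = 2500

2500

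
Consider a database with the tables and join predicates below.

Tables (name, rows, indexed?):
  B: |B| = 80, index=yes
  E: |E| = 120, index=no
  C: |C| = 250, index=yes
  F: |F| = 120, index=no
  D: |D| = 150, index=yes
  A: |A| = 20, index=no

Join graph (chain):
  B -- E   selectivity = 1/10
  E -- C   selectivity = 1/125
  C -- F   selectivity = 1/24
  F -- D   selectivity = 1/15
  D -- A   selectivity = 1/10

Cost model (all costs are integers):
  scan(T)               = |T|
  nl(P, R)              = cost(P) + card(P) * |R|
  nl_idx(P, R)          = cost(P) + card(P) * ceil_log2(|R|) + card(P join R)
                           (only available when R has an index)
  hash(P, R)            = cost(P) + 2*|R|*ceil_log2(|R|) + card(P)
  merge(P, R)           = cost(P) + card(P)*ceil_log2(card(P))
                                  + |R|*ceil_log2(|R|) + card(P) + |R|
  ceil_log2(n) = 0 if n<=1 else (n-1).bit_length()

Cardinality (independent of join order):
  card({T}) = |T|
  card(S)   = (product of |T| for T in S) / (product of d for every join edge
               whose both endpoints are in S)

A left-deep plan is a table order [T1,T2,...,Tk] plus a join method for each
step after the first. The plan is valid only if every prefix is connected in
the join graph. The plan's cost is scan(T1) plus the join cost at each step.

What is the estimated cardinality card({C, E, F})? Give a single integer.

1200

Tables in S: C(250), E(120), F(120)
Edges inside S: E-C(d=125), C-F(d=24)
numerator = 250 * 120 * 120 = 3600000
denominator = 125 * 24 = 3000
card(S) = 3600000 / 3000 = 1200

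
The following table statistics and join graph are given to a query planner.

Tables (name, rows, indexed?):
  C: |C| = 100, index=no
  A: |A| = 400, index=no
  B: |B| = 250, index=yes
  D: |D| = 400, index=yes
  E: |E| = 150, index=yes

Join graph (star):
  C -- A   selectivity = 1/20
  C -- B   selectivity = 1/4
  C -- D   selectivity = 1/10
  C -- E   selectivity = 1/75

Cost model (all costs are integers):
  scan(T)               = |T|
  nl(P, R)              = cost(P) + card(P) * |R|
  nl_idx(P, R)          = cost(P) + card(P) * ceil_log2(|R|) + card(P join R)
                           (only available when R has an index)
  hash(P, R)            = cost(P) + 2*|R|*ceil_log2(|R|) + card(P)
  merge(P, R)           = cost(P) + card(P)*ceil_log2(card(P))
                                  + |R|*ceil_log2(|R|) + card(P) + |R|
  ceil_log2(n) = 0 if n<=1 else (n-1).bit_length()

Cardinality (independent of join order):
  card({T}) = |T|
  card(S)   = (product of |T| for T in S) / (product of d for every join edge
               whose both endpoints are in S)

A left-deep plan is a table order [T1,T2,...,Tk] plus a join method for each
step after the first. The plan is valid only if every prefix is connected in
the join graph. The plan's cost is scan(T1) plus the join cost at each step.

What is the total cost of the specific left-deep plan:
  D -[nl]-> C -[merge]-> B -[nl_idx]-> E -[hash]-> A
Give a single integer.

3101850

step 1: scan D: cost=400, card=400
step 2: join C via nl
    card(P join C) = 400*100/(10) = 4000
    cost = 400 + 400*100 = 40400
step 3: join B via merge
    card(P join B) = 4000*250/(4) = 250000
    cost = 40400 + 4000*12 + 250*8 + 4000 + 250 = 94650
step 4: join E via nl_idx
    card(P join E) = 250000*150/(75) = 500000
    cost = 94650 + 250000*8 + 500000 = 2594650
step 5: join A via hash
    card(P join A) = 500000*400/(20) = 10000000
    cost = 2594650 + 2*400*9 + 500000 = 3101850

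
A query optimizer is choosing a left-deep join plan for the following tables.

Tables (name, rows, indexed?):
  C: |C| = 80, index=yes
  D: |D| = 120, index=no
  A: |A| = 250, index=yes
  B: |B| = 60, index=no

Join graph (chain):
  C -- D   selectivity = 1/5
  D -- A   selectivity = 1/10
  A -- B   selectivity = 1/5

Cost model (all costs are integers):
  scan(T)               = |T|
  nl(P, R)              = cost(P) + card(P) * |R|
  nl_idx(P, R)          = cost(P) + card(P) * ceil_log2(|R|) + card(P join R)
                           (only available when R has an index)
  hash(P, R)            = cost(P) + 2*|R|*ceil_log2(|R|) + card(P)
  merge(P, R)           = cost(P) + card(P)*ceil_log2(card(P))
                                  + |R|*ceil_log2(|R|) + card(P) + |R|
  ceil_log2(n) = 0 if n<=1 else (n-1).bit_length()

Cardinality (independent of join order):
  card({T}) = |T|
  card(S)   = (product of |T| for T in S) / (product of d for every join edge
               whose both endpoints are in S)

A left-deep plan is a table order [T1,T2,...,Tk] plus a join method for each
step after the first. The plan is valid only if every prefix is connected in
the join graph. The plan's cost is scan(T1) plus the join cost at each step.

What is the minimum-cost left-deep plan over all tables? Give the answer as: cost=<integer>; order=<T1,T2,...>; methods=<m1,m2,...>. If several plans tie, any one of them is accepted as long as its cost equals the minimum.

cost=43020; order=A,B,D,C; methods=hash,hash,hash

Selinger DP (subsets sized 1..n):
  {C}: scan cost=80, card=80
  {D}: scan cost=120, card=120
  {A}: scan cost=250, card=250
  {B}: scan cost=60, card=60
  {CD}: card=1920; try (C,hash)→1360, (D,merge)→1680, (C,merge)→1720, (D,hash)→1840, (C,nl_idx)→2880, (D,nl)→9680 …(+1); best=1360 via (C,hash)
  {AD}: card=3000; try (D,hash)→2180, (A,merge)→3330, (D,merge)→3460, (A,nl_idx)→4080, (A,hash)→4240, (A,nl)→30120 …(+1); best=2180 via (D,hash)
  {AB}: card=3000; try (B,hash)→1220, (A,merge)→2730, (B,merge)→2920, (A,nl_idx)→3540, (A,hash)→4120, (A,nl)→15060 …(+1); best=1220 via (B,hash)
  {ACD}: card=48000; try (C,hash)→6300, (A,hash)→7280, (A,merge)→26650, (C,merge)→41820, (A,nl_idx)→64720, (C,nl_idx)→71180 …(+2); best=6300 via (C,hash)
  {ABD}: card=36000; try (D,hash)→5900, (B,hash)→5900, (D,merge)→41180, (B,merge)→41600, (B,nl)→182180, (D,nl)→361220; best=5900 via (D,hash)
  {ABCD}: card=576000; try (C,hash)→43020, (B,hash)→55020, (C,merge)→618540, (B,merge)→822720, (C,nl_idx)→833900, (C,nl)→2885900 …(+1); best=43020 via (C,hash)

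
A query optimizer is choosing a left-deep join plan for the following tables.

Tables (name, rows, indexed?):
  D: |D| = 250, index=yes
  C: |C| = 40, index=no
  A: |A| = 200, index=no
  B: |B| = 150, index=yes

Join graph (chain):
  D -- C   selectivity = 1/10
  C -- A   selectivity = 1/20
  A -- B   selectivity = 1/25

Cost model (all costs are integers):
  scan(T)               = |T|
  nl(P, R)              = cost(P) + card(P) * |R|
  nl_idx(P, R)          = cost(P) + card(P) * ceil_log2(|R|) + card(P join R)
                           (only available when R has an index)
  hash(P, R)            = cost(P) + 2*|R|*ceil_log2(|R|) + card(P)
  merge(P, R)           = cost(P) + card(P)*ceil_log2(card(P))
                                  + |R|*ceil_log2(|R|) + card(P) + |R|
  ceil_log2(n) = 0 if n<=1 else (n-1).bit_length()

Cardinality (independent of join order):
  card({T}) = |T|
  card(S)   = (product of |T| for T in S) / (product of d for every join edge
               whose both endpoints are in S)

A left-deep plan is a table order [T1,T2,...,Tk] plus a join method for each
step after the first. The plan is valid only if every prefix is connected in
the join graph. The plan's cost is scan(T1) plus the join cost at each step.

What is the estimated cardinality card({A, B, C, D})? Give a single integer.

Tables in S: A(200), B(150), C(40), D(250)
Edges inside S: D-C(d=10), C-A(d=20), A-B(d=25)
numerator = 200 * 150 * 40 * 250 = 300000000
denominator = 10 * 20 * 25 = 5000
card(S) = 300000000 / 5000 = 60000

60000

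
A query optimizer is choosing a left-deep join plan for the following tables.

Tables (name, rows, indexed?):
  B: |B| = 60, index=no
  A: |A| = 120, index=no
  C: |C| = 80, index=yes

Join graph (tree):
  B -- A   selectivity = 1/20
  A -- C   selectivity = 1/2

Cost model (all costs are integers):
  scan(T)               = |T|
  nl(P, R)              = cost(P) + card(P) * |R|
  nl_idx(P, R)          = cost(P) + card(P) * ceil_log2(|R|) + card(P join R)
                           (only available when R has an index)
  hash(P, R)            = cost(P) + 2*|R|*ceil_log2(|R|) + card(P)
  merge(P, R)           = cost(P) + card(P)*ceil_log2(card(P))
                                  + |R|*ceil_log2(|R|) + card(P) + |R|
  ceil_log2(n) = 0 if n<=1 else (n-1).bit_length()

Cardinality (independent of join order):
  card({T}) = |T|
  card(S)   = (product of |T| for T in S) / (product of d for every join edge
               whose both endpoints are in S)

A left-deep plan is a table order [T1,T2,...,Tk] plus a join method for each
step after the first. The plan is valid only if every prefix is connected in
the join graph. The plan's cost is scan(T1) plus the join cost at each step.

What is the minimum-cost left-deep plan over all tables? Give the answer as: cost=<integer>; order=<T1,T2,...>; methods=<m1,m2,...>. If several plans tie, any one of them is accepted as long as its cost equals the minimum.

cost=2440; order=A,B,C; methods=hash,hash

Selinger DP (subsets sized 1..n):
  {B}: scan cost=60, card=60
  {A}: scan cost=120, card=120
  {C}: scan cost=80, card=80
  {AB}: card=360; try (B,hash)→960, (A,merge)→1440, (B,merge)→1500, (A,hash)→1800, (A,nl)→7260, (B,nl)→7320; best=960 via (B,hash)
  {AC}: card=4800; try (C,hash)→1360, (A,merge)→1680, (C,merge)→1720, (A,hash)→1840, (C,nl_idx)→5760, (A,nl)→9680 …(+1); best=1360 via (C,hash)
  {ABC}: card=14400; try (C,hash)→2440, (C,merge)→5200, (B,hash)→6880, (C,nl_idx)→17880, (C,nl)→29760, (B,merge)→68980 …(+1); best=2440 via (C,hash)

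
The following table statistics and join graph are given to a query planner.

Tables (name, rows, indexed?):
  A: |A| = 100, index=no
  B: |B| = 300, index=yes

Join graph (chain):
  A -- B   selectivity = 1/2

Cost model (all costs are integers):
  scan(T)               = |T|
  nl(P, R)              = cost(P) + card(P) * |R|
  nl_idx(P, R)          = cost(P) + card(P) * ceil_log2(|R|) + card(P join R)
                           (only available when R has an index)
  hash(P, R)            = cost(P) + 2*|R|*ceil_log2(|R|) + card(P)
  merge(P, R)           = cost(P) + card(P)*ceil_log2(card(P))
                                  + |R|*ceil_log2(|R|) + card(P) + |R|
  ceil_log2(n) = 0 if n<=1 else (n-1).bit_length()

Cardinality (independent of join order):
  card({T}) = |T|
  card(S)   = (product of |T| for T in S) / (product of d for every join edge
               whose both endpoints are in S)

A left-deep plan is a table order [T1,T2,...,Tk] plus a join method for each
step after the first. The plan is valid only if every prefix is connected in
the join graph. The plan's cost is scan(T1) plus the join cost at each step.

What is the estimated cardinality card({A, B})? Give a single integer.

Tables in S: A(100), B(300)
Edges inside S: A-B(d=2)
numerator = 100 * 300 = 30000
denominator = 2 = 2
card(S) = 30000 / 2 = 15000

15000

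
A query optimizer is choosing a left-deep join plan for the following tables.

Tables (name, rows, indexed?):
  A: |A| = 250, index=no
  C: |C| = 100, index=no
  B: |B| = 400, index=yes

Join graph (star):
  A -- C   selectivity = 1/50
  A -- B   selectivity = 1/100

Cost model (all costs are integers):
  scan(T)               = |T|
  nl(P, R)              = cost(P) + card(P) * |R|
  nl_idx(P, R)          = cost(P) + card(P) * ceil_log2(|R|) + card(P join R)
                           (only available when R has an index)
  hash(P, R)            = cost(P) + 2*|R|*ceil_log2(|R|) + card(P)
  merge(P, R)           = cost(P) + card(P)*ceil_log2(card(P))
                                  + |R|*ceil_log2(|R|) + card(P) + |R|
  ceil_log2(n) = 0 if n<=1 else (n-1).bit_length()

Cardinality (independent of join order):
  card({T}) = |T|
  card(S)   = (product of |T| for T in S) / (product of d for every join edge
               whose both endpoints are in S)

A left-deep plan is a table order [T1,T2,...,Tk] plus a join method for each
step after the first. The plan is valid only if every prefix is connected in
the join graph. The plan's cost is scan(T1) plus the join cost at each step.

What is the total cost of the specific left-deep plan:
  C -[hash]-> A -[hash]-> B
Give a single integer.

step 1: scan C: cost=100, card=100
step 2: join A via hash
    card(P join A) = 100*250/(50) = 500
    cost = 100 + 2*250*8 + 100 = 4200
step 3: join B via hash
    card(P join B) = 500*400/(100) = 2000
    cost = 4200 + 2*400*9 + 500 = 11900

11900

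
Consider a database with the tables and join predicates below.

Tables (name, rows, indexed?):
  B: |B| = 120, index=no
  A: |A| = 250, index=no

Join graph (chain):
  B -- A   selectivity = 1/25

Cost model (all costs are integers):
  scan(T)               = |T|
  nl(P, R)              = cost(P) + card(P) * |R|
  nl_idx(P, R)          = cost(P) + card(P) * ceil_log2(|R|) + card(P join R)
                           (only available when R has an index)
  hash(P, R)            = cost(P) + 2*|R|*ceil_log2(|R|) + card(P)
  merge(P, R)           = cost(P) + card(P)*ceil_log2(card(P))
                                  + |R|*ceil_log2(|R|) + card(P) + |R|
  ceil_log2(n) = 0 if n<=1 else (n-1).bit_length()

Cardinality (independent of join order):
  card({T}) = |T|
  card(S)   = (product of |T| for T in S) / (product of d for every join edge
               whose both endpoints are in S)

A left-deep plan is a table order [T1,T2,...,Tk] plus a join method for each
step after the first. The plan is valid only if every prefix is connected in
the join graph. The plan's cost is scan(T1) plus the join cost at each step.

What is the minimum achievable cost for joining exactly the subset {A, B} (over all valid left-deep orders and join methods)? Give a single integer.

Selinger DP over subsets of {A,B}:
  {B}: scan cost=120, card=120
  {A}: scan cost=250, card=250
  {AB}: card=1200; try (B,hash)→2180, (A,merge)→3330, (B,merge)→3460, (A,hash)→4240, (A,nl)→30120, (B,nl)→30250; best=2180 via (B,hash)

2180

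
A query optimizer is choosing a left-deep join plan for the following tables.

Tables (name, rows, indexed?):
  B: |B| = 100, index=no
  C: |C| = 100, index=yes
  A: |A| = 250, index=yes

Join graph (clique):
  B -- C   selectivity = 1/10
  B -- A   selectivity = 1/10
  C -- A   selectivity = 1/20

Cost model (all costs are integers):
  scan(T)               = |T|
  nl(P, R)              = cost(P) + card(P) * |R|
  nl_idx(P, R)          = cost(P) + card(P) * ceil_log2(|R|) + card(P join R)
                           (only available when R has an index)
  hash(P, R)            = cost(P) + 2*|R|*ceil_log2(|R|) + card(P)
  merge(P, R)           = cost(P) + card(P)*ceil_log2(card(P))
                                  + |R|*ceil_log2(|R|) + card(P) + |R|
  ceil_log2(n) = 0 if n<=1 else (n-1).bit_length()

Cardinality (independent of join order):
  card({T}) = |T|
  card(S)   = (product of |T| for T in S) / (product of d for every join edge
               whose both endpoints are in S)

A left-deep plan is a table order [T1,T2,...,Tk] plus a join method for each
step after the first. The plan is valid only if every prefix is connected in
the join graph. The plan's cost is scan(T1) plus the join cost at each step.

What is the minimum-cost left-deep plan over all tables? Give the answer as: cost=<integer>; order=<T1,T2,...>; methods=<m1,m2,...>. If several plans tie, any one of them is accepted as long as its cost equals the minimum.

cost=4550; order=A,C,B; methods=hash,hash

Selinger DP (subsets sized 1..n):
  {B}: scan cost=100, card=100
  {C}: scan cost=100, card=100
  {A}: scan cost=250, card=250
  {BC}: card=1000; try (C,hash)→1600, (B,hash)→1600, (C,merge)→1700, (B,merge)→1700, (C,nl_idx)→1800, (C,nl)→10100 …(+1); best=1600 via (C,hash)
  {AB}: card=2500; try (B,hash)→1900, (A,merge)→3150, (B,merge)→3300, (A,nl_idx)→3400, (A,hash)→4200, (A,nl)→25100 …(+1); best=1900 via (B,hash)
  {AC}: card=1250; try (C,hash)→1900, (A,nl_idx)→2150, (A,merge)→3150, (C,nl_idx)→3250, (C,merge)→3300, (A,hash)→4200 …(+2); best=1900 via (C,hash)
  {ABC}: card=1250; try (B,hash)→4550, (C,hash)→5800, (A,hash)→6600, (A,nl_idx)→10850, (A,merge)→14850, (B,merge)→17700 …(+5); best=4550 via (B,hash)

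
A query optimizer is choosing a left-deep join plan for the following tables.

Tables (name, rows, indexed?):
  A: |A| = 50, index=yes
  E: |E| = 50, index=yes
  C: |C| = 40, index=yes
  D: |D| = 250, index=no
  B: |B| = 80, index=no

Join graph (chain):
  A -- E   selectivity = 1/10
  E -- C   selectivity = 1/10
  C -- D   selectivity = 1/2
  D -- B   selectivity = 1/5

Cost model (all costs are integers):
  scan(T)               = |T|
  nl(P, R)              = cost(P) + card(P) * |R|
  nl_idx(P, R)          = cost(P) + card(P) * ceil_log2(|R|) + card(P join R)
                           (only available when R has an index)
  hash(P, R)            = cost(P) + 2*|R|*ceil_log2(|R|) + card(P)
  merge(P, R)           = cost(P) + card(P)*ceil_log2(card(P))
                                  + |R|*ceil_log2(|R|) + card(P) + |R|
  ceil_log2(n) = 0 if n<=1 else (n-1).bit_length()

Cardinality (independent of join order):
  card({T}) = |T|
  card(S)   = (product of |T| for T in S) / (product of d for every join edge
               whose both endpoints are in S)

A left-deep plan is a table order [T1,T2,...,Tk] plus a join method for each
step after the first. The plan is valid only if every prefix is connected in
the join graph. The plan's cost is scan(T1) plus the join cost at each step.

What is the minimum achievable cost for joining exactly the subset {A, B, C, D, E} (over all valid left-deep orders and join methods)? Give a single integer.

132400

Selinger DP over subsets of {A,B,C,D,E}:
  {A}: scan cost=50, card=50
  {E}: scan cost=50, card=50
  {C}: scan cost=40, card=40
  {D}: scan cost=250, card=250
  {B}: scan cost=80, card=80
  {AE}: card=250; try (E,nl_idx)→600, (A,nl_idx)→600, (E,hash)→700, (A,hash)→700, (E,merge)→750, (A,merge)→750 …(+2); best=600 via (E,nl_idx)
  {CE}: card=200; try (E,nl_idx)→480, (C,nl_idx)→550, (C,hash)→580, (E,merge)→670, (E,hash)→680, (C,merge)→680 …(+2); best=480 via (E,nl_idx)
  {CD}: card=5000; try (C,hash)→980, (D,merge)→2570, (C,merge)→2780, (D,hash)→4080, (C,nl_idx)→6750, (D,nl)→10040 …(+1); best=980 via (C,hash)
  {BD}: card=4000; try (B,hash)→1620, (D,merge)→2970, (B,merge)→3140, (D,hash)→4160, (D,nl)→20080, (B,nl)→20250; best=1620 via (B,hash)
  {ACE}: card=1000; try (A,hash)→1280, (C,hash)→1330, (A,merge)→2630, (A,nl_idx)→2680, (C,nl_idx)→3100, (C,merge)→3130 …(+2); best=1280 via (A,hash)
  {CDE}: card=25000; try (D,merge)→4530, (D,hash)→4680, (E,hash)→6580, (D,nl)→50480, (E,nl_idx)→55980, (E,merge)→71330 …(+1); best=4530 via (D,merge)
  {BCD}: card=80000; try (C,hash)→6100, (B,hash)→7100, (C,merge)→53900, (B,merge)→71620, (C,nl_idx)→105620, (C,nl)→161620 …(+1); best=6100 via (C,hash)
  {ACDE}: card=125000; try (D,hash)→6280, (D,merge)→14530, (A,hash)→30130, (D,nl)→251280, (A,nl_idx)→279530, (A,merge)→404880 …(+1); best=6280 via (D,hash)
  {BCDE}: card=400000; try (B,hash)→30650, (E,hash)→86700, (B,merge)→405170, (E,nl_idx)→886100, (E,merge)→1446450, (B,nl)→2004530 …(+1); best=30650 via (B,hash)
  {ABCDE}: card=2000000; try (B,hash)→132400, (A,hash)→431250, (B,merge)→2256920, (A,nl_idx)→4430650, (A,merge)→8031000, (B,nl)→10006280 …(+1); best=132400 via (B,hash)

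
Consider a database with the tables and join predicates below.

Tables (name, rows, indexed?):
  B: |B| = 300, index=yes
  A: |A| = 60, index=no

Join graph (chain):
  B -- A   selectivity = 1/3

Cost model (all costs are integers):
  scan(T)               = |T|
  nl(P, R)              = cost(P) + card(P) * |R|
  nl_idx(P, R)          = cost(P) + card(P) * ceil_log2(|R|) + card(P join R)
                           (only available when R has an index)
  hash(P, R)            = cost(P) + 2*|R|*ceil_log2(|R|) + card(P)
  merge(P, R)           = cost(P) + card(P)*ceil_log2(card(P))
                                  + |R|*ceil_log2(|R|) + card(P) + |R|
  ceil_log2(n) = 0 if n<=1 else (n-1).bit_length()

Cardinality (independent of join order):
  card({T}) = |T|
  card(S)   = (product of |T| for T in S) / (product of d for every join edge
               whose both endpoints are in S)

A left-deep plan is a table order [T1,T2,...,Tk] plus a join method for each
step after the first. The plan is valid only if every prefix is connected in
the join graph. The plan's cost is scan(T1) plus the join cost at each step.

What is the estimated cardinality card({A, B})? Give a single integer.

6000

Tables in S: A(60), B(300)
Edges inside S: B-A(d=3)
numerator = 60 * 300 = 18000
denominator = 3 = 3
card(S) = 18000 / 3 = 6000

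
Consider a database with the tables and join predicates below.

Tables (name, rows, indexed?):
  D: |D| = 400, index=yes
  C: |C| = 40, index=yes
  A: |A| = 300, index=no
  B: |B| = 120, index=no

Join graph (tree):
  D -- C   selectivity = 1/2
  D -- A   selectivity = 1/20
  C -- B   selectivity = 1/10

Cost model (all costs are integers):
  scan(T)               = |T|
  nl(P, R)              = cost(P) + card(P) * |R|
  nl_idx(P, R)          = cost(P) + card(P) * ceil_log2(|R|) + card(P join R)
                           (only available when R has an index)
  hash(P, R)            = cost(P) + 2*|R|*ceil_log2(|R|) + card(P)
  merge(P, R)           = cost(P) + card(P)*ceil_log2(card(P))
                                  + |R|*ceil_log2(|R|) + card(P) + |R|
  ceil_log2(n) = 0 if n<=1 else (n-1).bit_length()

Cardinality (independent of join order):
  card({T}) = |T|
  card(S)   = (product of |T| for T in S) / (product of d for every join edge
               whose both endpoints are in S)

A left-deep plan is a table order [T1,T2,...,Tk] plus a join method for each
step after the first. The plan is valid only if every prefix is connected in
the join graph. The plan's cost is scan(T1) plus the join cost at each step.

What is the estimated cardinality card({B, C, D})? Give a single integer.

96000

Tables in S: B(120), C(40), D(400)
Edges inside S: D-C(d=2), C-B(d=10)
numerator = 120 * 40 * 400 = 1920000
denominator = 2 * 10 = 20
card(S) = 1920000 / 20 = 96000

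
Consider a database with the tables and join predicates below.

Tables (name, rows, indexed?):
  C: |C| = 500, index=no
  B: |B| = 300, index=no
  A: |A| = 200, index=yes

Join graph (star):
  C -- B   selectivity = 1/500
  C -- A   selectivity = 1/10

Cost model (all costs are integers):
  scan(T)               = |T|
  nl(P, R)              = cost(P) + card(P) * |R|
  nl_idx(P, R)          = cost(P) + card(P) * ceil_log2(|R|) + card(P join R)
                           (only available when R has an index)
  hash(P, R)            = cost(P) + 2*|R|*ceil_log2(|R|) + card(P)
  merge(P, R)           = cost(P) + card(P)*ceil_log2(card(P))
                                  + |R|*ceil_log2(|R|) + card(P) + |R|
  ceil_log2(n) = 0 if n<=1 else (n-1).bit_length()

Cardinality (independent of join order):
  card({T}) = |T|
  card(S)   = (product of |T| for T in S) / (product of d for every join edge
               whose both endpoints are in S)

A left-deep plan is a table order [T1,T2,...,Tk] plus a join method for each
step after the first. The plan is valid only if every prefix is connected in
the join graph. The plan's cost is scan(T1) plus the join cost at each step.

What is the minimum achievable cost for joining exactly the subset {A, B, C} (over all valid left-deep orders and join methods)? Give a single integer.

9900

Selinger DP over subsets of {A,B,C}:
  {C}: scan cost=500, card=500
  {B}: scan cost=300, card=300
  {A}: scan cost=200, card=200
  {BC}: card=300; try (B,hash)→6400, (C,merge)→8300, (B,merge)→8500, (C,hash)→9600, (C,nl)→150300, (B,nl)→150500; best=6400 via (B,hash)
  {AC}: card=10000; try (A,hash)→4200, (C,merge)→7000, (A,merge)→7300, (C,hash)→9400, (A,nl_idx)→14500, (C,nl)→100200 …(+1); best=4200 via (A,hash)
  {ABC}: card=6000; try (A,hash)→9900, (A,merge)→11200, (A,nl_idx)→14800, (B,hash)→19600, (A,nl)→66400, (B,merge)→157200 …(+1); best=9900 via (A,hash)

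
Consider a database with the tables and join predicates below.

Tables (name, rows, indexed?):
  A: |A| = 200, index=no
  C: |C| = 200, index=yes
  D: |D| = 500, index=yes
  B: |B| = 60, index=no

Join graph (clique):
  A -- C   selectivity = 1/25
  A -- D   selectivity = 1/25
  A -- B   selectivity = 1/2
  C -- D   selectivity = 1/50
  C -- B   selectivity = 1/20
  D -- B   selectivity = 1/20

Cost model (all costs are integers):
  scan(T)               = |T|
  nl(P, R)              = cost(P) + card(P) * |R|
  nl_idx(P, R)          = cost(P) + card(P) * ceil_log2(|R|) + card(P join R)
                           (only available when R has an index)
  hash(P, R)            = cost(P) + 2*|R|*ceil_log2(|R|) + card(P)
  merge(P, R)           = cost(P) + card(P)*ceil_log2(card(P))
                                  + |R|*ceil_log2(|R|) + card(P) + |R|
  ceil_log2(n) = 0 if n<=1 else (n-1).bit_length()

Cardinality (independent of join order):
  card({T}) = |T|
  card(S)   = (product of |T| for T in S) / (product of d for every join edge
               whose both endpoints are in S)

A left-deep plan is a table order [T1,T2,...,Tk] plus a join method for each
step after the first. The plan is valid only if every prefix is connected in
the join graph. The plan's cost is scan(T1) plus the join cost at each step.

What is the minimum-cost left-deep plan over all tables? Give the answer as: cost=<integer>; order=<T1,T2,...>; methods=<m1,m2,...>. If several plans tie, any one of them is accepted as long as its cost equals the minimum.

cost=9920; order=D,B,C,A; methods=hash,hash,hash

Selinger DP (subsets sized 1..n):
  {A}: scan cost=200, card=200
  {C}: scan cost=200, card=200
  {D}: scan cost=500, card=500
  {B}: scan cost=60, card=60
  {AC}: card=1600; try (C,nl_idx)→3400, (C,hash)→3600, (A,hash)→3600, (C,merge)→3800, (A,merge)→3800, (C,nl)→40200 …(+1); best=3400 via (C,nl_idx)
  {AD}: card=4000; try (A,hash)→4200, (D,nl_idx)→6000, (D,merge)→7000, (A,merge)→7300, (D,hash)→9400, (D,nl)→100200 …(+1); best=4200 via (A,hash)
  {AB}: card=6000; try (B,hash)→1120, (A,merge)→2280, (B,merge)→2420, (A,hash)→3320, (A,nl)→12060, (B,nl)→12200; best=1120 via (B,hash)
  {CD}: card=2000; try (D,nl_idx)→4000, (C,hash)→4200, (C,nl_idx)→6500, (D,merge)→7000, (C,merge)→7300, (D,hash)→9400 …(+2); best=4000 via (D,nl_idx)
  {BC}: card=600; try (B,hash)→1120, (C,nl_idx)→1140, (C,merge)→2280, (B,merge)→2420, (C,hash)→3320, (C,nl)→12060 …(+1); best=1120 via (B,hash)
  {BD}: card=1500; try (B,hash)→1720, (D,nl_idx)→2100, (D,merge)→5480, (B,merge)→5920, (D,hash)→9120, (D,nl)→30060 …(+1); best=1720 via (B,hash)
  {ACD}: card=640; try (A,hash)→9200, (C,hash)→11400, (D,hash)→14000, (D,nl_idx)→18440, (D,merge)→27600, (A,merge)→29800 …(+5); best=9200 via (A,hash)
  {ABC}: card=2400; try (A,hash)→4920, (B,hash)→5720, (A,merge)→9520, (C,hash)→10320, (B,merge)→23020, (C,nl_idx)→51520 …(+4); best=4920 via (A,hash)
  {ABD}: card=6000; try (A,hash)→6420, (B,hash)→8920, (D,hash)→16120, (A,merge)→21520, (B,merge)→56620, (D,nl_idx)→61120 …(+4); best=6420 via (A,hash)
  {BCD}: card=300; try (C,hash)→6420, (B,hash)→6720, (D,nl_idx)→6820, (D,hash)→10720, (D,merge)→12720, (C,nl_idx)→14020 …(+5); best=6420 via (C,hash)
  {ABCD}: card=48; try (A,hash)→9920, (B,hash)→10560, (A,merge)→11220, (C,hash)→15620, (D,hash)→16320, (B,merge)→16660 …(+8); best=9920 via (A,hash)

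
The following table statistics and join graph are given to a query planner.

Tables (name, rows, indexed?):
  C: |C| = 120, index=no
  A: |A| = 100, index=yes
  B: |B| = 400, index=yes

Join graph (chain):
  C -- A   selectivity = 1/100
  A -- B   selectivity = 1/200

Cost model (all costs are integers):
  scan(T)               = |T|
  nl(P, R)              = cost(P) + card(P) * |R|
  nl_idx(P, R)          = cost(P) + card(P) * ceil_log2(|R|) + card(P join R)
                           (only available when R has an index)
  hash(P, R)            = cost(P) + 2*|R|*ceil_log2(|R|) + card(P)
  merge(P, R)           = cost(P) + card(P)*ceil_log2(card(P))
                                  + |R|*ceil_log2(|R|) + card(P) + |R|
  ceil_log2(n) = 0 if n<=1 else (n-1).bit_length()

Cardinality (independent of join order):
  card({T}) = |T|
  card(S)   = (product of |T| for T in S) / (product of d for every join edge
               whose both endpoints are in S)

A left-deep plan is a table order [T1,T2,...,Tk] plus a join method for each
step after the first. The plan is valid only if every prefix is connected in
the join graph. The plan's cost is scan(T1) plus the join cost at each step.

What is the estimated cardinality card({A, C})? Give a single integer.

120

Tables in S: A(100), C(120)
Edges inside S: C-A(d=100)
numerator = 100 * 120 = 12000
denominator = 100 = 100
card(S) = 12000 / 100 = 120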